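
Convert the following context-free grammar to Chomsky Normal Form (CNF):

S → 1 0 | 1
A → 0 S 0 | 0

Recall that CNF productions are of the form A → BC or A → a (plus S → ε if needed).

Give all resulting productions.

T1 → 1; T0 → 0; S → 1; A → 0; S → T1 T0; A → T0 X0; X0 → S T0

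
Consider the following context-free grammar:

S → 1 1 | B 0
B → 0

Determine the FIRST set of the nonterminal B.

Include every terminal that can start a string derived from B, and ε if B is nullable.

We compute FIRST(B) using the standard algorithm.
FIRST(B) = {0}
FIRST(S) = {0, 1}
Therefore, FIRST(B) = {0}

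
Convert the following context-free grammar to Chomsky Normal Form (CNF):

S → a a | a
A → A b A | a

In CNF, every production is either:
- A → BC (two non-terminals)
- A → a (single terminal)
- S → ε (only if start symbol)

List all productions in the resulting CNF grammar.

TA → a; S → a; TB → b; A → a; S → TA TA; A → A X0; X0 → TB A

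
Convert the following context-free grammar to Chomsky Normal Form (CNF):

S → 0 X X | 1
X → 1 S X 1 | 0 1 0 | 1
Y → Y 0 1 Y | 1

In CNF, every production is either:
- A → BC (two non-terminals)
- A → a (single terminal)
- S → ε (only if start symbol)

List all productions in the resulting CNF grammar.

T0 → 0; S → 1; T1 → 1; X → 1; Y → 1; S → T0 X0; X0 → X X; X → T1 X1; X1 → S X2; X2 → X T1; X → T0 X3; X3 → T1 T0; Y → Y X4; X4 → T0 X5; X5 → T1 Y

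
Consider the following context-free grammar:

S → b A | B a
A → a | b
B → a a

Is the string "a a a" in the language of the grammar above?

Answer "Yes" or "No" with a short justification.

Yes - a valid derivation exists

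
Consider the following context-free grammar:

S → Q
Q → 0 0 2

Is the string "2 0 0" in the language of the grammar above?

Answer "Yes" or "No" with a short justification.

No - no valid derivation exists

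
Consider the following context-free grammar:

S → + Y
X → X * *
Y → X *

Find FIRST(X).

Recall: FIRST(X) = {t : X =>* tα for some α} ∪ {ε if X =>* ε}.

We compute FIRST(X) using the standard algorithm.
FIRST(S) = {+}
FIRST(X) = {}
FIRST(Y) = {}
Therefore, FIRST(X) = {}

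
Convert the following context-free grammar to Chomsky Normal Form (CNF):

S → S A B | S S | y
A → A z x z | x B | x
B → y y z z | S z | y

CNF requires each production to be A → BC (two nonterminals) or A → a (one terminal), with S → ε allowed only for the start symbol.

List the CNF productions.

S → y; TZ → z; TX → x; A → x; TY → y; B → y; S → S X0; X0 → A B; S → S S; A → A X1; X1 → TZ X2; X2 → TX TZ; A → TX B; B → TY X3; X3 → TY X4; X4 → TZ TZ; B → S TZ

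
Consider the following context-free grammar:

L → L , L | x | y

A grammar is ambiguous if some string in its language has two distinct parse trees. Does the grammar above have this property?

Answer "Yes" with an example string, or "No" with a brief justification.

Yes - the string 'x , x , y , x' has two distinct parse trees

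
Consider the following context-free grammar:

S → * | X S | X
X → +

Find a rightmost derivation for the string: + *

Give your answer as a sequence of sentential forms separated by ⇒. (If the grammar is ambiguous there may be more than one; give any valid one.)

S ⇒ X S ⇒ X * ⇒ + *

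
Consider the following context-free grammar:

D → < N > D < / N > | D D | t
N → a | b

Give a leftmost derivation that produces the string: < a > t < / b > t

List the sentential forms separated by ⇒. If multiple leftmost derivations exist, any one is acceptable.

D ⇒ D D ⇒ < N > D < / N > D ⇒ < a > D < / N > D ⇒ < a > t < / N > D ⇒ < a > t < / b > D ⇒ < a > t < / b > t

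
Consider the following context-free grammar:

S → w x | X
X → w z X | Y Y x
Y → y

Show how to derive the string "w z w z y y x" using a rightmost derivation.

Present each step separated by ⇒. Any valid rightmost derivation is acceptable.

S ⇒ X ⇒ w z X ⇒ w z w z X ⇒ w z w z Y Y x ⇒ w z w z Y y x ⇒ w z w z y y x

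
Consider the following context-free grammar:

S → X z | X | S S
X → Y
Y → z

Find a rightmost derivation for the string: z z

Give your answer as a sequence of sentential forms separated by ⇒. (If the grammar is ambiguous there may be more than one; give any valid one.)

S ⇒ X z ⇒ Y z ⇒ z z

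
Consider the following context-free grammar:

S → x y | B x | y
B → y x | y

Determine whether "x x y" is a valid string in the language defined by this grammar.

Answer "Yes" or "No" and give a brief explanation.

No - no valid derivation exists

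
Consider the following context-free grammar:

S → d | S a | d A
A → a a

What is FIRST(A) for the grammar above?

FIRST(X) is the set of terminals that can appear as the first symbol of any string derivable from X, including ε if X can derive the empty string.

We compute FIRST(A) using the standard algorithm.
FIRST(A) = {a}
FIRST(S) = {d}
Therefore, FIRST(A) = {a}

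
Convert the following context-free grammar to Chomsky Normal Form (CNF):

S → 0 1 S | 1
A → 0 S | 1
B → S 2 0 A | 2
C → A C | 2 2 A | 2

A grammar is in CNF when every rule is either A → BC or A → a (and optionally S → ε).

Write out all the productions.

T0 → 0; T1 → 1; S → 1; A → 1; T2 → 2; B → 2; C → 2; S → T0 X0; X0 → T1 S; A → T0 S; B → S X1; X1 → T2 X2; X2 → T0 A; C → A C; C → T2 X3; X3 → T2 A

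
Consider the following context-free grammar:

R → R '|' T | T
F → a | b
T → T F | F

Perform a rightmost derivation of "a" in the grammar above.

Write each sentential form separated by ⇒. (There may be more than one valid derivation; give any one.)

R ⇒ T ⇒ F ⇒ a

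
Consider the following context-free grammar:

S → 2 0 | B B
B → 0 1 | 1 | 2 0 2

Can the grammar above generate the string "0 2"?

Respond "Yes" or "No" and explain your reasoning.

No - no valid derivation exists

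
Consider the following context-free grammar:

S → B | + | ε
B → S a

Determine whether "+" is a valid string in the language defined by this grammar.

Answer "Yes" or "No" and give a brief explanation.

Yes - a valid derivation exists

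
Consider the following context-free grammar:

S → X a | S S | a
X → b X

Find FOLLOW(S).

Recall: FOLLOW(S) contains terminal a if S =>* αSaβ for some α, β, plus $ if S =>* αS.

We compute FOLLOW(S) using the standard algorithm.
FOLLOW(S) starts with {$}.
FIRST(S) = {a, b}
FIRST(X) = {b}
FOLLOW(S) = {$, a, b}
FOLLOW(X) = {a}
Therefore, FOLLOW(S) = {$, a, b}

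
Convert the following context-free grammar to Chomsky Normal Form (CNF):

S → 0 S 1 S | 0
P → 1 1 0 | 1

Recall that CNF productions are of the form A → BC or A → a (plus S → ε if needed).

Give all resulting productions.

T0 → 0; T1 → 1; S → 0; P → 1; S → T0 X0; X0 → S X1; X1 → T1 S; P → T1 X2; X2 → T1 T0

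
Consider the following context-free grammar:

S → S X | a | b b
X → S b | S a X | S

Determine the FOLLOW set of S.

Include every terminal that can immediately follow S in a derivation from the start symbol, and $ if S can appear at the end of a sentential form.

We compute FOLLOW(S) using the standard algorithm.
FOLLOW(S) starts with {$}.
FIRST(S) = {a, b}
FIRST(X) = {a, b}
FOLLOW(S) = {$, a, b}
FOLLOW(X) = {$, a, b}
Therefore, FOLLOW(S) = {$, a, b}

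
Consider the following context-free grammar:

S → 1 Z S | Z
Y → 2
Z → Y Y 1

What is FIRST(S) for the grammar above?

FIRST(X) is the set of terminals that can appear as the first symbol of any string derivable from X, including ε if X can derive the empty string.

We compute FIRST(S) using the standard algorithm.
FIRST(S) = {1, 2}
FIRST(Y) = {2}
FIRST(Z) = {2}
Therefore, FIRST(S) = {1, 2}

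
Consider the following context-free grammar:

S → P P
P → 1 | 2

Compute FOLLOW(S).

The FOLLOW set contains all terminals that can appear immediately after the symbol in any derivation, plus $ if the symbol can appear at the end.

We compute FOLLOW(S) using the standard algorithm.
FOLLOW(S) starts with {$}.
FIRST(P) = {1, 2}
FIRST(S) = {1, 2}
FOLLOW(P) = {$, 1, 2}
FOLLOW(S) = {$}
Therefore, FOLLOW(S) = {$}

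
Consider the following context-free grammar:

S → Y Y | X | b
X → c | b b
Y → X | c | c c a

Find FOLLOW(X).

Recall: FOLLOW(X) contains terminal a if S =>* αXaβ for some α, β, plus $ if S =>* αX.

We compute FOLLOW(X) using the standard algorithm.
FOLLOW(S) starts with {$}.
FIRST(S) = {b, c}
FIRST(X) = {b, c}
FIRST(Y) = {b, c}
FOLLOW(S) = {$}
FOLLOW(X) = {$, b, c}
FOLLOW(Y) = {$, b, c}
Therefore, FOLLOW(X) = {$, b, c}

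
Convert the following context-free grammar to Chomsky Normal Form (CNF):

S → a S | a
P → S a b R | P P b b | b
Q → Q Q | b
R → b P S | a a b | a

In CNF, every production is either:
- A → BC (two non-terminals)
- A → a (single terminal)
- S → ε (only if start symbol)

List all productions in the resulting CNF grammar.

TA → a; S → a; TB → b; P → b; Q → b; R → a; S → TA S; P → S X0; X0 → TA X1; X1 → TB R; P → P X2; X2 → P X3; X3 → TB TB; Q → Q Q; R → TB X4; X4 → P S; R → TA X5; X5 → TA TB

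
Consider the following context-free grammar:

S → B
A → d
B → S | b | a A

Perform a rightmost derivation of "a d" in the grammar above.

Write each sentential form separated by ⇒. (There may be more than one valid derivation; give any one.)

S ⇒ B ⇒ a A ⇒ a d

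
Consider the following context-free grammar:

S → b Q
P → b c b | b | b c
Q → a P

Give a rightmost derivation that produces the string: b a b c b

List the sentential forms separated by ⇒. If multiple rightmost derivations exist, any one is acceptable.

S ⇒ b Q ⇒ b a P ⇒ b a b c b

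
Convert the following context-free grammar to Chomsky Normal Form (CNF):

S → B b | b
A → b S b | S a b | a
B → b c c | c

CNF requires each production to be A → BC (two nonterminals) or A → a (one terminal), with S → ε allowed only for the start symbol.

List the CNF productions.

TB → b; S → b; TA → a; A → a; TC → c; B → c; S → B TB; A → TB X0; X0 → S TB; A → S X1; X1 → TA TB; B → TB X2; X2 → TC TC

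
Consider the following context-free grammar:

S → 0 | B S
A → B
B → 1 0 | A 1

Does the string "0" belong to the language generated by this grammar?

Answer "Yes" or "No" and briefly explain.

Yes - a valid derivation exists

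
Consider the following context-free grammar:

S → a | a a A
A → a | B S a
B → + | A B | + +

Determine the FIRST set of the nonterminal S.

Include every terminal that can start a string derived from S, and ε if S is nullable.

We compute FIRST(S) using the standard algorithm.
FIRST(A) = {+, a}
FIRST(B) = {+, a}
FIRST(S) = {a}
Therefore, FIRST(S) = {a}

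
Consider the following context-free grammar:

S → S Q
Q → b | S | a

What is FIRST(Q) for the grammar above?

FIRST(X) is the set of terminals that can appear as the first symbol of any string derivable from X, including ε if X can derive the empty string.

We compute FIRST(Q) using the standard algorithm.
FIRST(Q) = {a, b}
FIRST(S) = {}
Therefore, FIRST(Q) = {a, b}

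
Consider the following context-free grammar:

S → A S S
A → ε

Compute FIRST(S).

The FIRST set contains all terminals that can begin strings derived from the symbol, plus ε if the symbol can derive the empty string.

We compute FIRST(S) using the standard algorithm.
FIRST(A) = {ε}
FIRST(S) = {}
Therefore, FIRST(S) = {}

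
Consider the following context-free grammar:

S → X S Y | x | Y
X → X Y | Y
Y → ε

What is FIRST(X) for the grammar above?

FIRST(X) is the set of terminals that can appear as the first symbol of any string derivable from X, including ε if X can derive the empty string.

We compute FIRST(X) using the standard algorithm.
FIRST(S) = {x, ε}
FIRST(X) = {ε}
FIRST(Y) = {ε}
Therefore, FIRST(X) = {ε}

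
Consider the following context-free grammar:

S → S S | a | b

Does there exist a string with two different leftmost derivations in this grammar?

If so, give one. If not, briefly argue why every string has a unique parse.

Yes - the string 'b a a b a' has two distinct leftmost derivations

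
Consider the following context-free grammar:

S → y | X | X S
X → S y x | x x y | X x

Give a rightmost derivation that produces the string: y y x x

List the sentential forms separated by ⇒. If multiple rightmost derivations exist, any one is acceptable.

S ⇒ X ⇒ X x ⇒ S y x x ⇒ y y x x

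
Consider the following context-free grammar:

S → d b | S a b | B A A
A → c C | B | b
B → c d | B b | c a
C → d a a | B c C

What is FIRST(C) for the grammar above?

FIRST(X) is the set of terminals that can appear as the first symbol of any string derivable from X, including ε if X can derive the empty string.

We compute FIRST(C) using the standard algorithm.
FIRST(A) = {b, c}
FIRST(B) = {c}
FIRST(C) = {c, d}
FIRST(S) = {c, d}
Therefore, FIRST(C) = {c, d}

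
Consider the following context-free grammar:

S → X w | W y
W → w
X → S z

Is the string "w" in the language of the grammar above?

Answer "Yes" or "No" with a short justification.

No - no valid derivation exists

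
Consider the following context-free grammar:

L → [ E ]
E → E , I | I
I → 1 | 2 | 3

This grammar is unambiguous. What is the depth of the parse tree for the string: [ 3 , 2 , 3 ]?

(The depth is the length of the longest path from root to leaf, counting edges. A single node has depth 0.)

5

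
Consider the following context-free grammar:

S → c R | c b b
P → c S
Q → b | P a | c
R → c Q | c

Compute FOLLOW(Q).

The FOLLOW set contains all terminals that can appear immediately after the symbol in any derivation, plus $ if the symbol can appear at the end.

We compute FOLLOW(Q) using the standard algorithm.
FOLLOW(S) starts with {$}.
FIRST(P) = {c}
FIRST(Q) = {b, c}
FIRST(R) = {c}
FIRST(S) = {c}
FOLLOW(P) = {a}
FOLLOW(Q) = {$, a}
FOLLOW(R) = {$, a}
FOLLOW(S) = {$, a}
Therefore, FOLLOW(Q) = {$, a}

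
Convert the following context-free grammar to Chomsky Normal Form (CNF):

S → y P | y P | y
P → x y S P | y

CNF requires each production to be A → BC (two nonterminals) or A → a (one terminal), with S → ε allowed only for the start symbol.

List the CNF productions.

TY → y; S → y; TX → x; P → y; S → TY P; S → TY P; P → TX X0; X0 → TY X1; X1 → S P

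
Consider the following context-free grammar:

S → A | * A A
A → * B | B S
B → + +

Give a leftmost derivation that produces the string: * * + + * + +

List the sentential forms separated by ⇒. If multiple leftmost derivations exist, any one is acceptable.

S ⇒ * A A ⇒ * * B A ⇒ * * + + A ⇒ * * + + * B ⇒ * * + + * + +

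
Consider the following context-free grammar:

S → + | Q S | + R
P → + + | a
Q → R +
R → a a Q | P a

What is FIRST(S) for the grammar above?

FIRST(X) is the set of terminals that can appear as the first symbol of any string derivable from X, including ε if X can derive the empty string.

We compute FIRST(S) using the standard algorithm.
FIRST(P) = {+, a}
FIRST(Q) = {+, a}
FIRST(R) = {+, a}
FIRST(S) = {+, a}
Therefore, FIRST(S) = {+, a}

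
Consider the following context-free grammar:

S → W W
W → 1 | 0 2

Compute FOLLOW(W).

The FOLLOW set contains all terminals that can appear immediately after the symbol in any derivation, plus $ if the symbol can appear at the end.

We compute FOLLOW(W) using the standard algorithm.
FOLLOW(S) starts with {$}.
FIRST(S) = {0, 1}
FIRST(W) = {0, 1}
FOLLOW(S) = {$}
FOLLOW(W) = {$, 0, 1}
Therefore, FOLLOW(W) = {$, 0, 1}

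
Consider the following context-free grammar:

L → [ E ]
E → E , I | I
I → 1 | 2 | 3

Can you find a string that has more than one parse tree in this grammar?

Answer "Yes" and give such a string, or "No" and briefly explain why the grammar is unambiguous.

No - the grammar is unambiguous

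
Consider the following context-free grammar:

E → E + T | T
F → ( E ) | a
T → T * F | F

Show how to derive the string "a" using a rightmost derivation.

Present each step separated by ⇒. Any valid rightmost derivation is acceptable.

E ⇒ T ⇒ F ⇒ a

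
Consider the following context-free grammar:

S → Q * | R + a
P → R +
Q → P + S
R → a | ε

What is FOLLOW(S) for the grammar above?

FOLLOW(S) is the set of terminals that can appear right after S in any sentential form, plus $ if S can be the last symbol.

We compute FOLLOW(S) using the standard algorithm.
FOLLOW(S) starts with {$}.
FIRST(P) = {+, a}
FIRST(Q) = {+, a}
FIRST(R) = {a, ε}
FIRST(S) = {+, a}
FOLLOW(P) = {+}
FOLLOW(Q) = {*}
FOLLOW(R) = {+}
FOLLOW(S) = {$, *}
Therefore, FOLLOW(S) = {$, *}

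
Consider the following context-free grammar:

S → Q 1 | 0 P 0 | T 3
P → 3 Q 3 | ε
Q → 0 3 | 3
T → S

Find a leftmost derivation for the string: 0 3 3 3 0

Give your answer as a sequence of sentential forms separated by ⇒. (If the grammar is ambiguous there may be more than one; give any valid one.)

S ⇒ 0 P 0 ⇒ 0 3 Q 3 0 ⇒ 0 3 3 3 0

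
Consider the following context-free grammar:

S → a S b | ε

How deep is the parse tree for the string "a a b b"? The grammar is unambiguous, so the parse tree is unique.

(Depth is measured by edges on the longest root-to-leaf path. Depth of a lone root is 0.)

3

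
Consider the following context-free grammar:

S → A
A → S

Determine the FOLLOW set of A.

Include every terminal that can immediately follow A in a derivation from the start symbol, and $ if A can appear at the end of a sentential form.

We compute FOLLOW(A) using the standard algorithm.
FOLLOW(S) starts with {$}.
FIRST(A) = {}
FIRST(S) = {}
FOLLOW(A) = {$}
FOLLOW(S) = {$}
Therefore, FOLLOW(A) = {$}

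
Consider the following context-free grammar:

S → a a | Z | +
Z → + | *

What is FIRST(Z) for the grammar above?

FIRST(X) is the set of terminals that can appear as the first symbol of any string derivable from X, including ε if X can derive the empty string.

We compute FIRST(Z) using the standard algorithm.
FIRST(S) = {*, +, a}
FIRST(Z) = {*, +}
Therefore, FIRST(Z) = {*, +}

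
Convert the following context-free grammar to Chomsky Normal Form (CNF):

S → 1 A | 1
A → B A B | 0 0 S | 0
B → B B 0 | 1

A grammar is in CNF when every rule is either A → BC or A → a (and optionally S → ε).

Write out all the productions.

T1 → 1; S → 1; T0 → 0; A → 0; B → 1; S → T1 A; A → B X0; X0 → A B; A → T0 X1; X1 → T0 S; B → B X2; X2 → B T0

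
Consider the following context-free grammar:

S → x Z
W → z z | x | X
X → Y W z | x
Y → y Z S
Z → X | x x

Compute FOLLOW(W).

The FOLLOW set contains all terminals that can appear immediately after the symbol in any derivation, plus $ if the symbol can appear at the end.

We compute FOLLOW(W) using the standard algorithm.
FOLLOW(S) starts with {$}.
FIRST(S) = {x}
FIRST(W) = {x, y, z}
FIRST(X) = {x, y}
FIRST(Y) = {y}
FIRST(Z) = {x, y}
FOLLOW(S) = {$, x, y, z}
FOLLOW(W) = {z}
FOLLOW(X) = {$, x, y, z}
FOLLOW(Y) = {x, y, z}
FOLLOW(Z) = {$, x, y, z}
Therefore, FOLLOW(W) = {z}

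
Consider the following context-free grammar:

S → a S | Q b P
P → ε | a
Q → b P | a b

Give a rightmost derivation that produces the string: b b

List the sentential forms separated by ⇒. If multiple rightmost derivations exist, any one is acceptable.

S ⇒ Q b P ⇒ Q b ⇒ b P b ⇒ b b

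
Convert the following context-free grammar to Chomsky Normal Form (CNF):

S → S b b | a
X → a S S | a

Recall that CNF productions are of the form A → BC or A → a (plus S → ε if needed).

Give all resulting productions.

TB → b; S → a; TA → a; X → a; S → S X0; X0 → TB TB; X → TA X1; X1 → S S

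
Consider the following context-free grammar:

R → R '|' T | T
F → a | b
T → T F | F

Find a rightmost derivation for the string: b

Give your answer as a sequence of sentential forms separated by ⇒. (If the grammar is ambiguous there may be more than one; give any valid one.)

R ⇒ T ⇒ F ⇒ b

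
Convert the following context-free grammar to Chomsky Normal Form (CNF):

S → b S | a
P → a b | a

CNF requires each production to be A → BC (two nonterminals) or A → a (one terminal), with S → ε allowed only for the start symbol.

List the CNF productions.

TB → b; S → a; TA → a; P → a; S → TB S; P → TA TB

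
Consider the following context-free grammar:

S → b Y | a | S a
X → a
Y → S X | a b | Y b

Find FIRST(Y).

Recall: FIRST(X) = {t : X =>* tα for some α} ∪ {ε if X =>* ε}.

We compute FIRST(Y) using the standard algorithm.
FIRST(S) = {a, b}
FIRST(X) = {a}
FIRST(Y) = {a, b}
Therefore, FIRST(Y) = {a, b}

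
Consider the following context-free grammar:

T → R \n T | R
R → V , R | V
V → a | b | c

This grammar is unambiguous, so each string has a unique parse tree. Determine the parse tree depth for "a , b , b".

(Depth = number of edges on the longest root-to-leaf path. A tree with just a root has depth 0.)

5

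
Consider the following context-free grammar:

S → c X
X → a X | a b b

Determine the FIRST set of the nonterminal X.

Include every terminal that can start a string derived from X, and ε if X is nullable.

We compute FIRST(X) using the standard algorithm.
FIRST(S) = {c}
FIRST(X) = {a}
Therefore, FIRST(X) = {a}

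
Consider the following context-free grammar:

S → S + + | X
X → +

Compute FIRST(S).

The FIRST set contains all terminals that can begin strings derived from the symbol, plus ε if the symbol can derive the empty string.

We compute FIRST(S) using the standard algorithm.
FIRST(S) = {+}
FIRST(X) = {+}
Therefore, FIRST(S) = {+}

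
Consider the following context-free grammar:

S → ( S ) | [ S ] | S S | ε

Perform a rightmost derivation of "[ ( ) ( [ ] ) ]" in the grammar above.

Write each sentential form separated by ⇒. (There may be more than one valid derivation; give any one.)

S ⇒ [ S ] ⇒ [ S S ] ⇒ [ S ( S ) ] ⇒ [ S ( [ S ] ) ] ⇒ [ S ( [ ] ) ] ⇒ [ ( S ) ( [ ] ) ] ⇒ [ ( ) ( [ ] ) ]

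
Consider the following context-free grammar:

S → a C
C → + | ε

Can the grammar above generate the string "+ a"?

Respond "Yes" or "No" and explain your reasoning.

No - no valid derivation exists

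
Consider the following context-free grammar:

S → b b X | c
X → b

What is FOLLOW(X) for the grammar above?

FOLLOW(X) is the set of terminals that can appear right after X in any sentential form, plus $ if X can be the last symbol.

We compute FOLLOW(X) using the standard algorithm.
FOLLOW(S) starts with {$}.
FIRST(S) = {b, c}
FIRST(X) = {b}
FOLLOW(S) = {$}
FOLLOW(X) = {$}
Therefore, FOLLOW(X) = {$}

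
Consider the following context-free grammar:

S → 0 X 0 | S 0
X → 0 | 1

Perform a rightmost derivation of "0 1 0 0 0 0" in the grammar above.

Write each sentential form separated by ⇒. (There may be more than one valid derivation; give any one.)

S ⇒ S 0 ⇒ S 0 0 ⇒ S 0 0 0 ⇒ 0 X 0 0 0 0 ⇒ 0 1 0 0 0 0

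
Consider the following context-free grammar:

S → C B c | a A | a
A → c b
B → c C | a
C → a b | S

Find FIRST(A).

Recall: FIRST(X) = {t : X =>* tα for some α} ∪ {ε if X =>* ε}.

We compute FIRST(A) using the standard algorithm.
FIRST(A) = {c}
FIRST(B) = {a, c}
FIRST(C) = {a}
FIRST(S) = {a}
Therefore, FIRST(A) = {c}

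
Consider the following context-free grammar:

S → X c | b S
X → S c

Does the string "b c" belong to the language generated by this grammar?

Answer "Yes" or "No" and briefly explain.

No - no valid derivation exists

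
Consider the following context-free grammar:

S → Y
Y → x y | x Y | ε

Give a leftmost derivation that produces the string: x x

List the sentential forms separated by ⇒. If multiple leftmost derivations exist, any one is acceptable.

S ⇒ Y ⇒ x Y ⇒ x x Y ⇒ x x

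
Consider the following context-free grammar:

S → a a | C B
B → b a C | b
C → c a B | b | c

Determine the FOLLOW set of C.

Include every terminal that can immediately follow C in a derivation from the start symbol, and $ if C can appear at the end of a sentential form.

We compute FOLLOW(C) using the standard algorithm.
FOLLOW(S) starts with {$}.
FIRST(B) = {b}
FIRST(C) = {b, c}
FIRST(S) = {a, b, c}
FOLLOW(B) = {$, b}
FOLLOW(C) = {$, b}
FOLLOW(S) = {$}
Therefore, FOLLOW(C) = {$, b}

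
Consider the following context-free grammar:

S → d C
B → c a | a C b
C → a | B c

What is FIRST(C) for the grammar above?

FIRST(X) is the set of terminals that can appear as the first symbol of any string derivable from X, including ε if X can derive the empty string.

We compute FIRST(C) using the standard algorithm.
FIRST(B) = {a, c}
FIRST(C) = {a, c}
FIRST(S) = {d}
Therefore, FIRST(C) = {a, c}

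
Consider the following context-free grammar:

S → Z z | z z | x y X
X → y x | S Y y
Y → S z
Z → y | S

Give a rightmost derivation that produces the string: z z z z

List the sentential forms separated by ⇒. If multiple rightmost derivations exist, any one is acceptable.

S ⇒ Z z ⇒ S z ⇒ Z z z ⇒ S z z ⇒ z z z z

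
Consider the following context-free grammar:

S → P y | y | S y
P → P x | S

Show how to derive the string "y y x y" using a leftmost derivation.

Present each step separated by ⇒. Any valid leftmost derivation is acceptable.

S ⇒ P y ⇒ P x y ⇒ S x y ⇒ S y x y ⇒ y y x y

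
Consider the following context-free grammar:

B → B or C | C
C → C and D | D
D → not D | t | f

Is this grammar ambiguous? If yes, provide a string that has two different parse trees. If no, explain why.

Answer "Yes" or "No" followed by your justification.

No - the grammar is unambiguous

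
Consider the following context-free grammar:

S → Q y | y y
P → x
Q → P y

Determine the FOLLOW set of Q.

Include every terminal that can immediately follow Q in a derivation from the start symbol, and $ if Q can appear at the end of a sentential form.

We compute FOLLOW(Q) using the standard algorithm.
FOLLOW(S) starts with {$}.
FIRST(P) = {x}
FIRST(Q) = {x}
FIRST(S) = {x, y}
FOLLOW(P) = {y}
FOLLOW(Q) = {y}
FOLLOW(S) = {$}
Therefore, FOLLOW(Q) = {y}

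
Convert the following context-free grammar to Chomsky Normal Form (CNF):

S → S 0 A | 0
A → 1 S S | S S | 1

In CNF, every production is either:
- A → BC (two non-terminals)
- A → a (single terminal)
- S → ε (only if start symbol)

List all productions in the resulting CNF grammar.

T0 → 0; S → 0; T1 → 1; A → 1; S → S X0; X0 → T0 A; A → T1 X1; X1 → S S; A → S S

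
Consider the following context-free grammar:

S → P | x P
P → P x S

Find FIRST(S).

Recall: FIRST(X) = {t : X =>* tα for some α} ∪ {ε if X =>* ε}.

We compute FIRST(S) using the standard algorithm.
FIRST(P) = {}
FIRST(S) = {x}
Therefore, FIRST(S) = {x}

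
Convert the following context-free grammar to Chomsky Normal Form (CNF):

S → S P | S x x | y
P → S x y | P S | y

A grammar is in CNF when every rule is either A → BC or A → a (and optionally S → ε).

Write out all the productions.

TX → x; S → y; TY → y; P → y; S → S P; S → S X0; X0 → TX TX; P → S X1; X1 → TX TY; P → P S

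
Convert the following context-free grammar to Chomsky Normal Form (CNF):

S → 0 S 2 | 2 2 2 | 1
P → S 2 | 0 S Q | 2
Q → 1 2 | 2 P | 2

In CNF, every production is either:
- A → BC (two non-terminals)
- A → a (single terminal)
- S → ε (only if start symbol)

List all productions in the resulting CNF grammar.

T0 → 0; T2 → 2; S → 1; P → 2; T1 → 1; Q → 2; S → T0 X0; X0 → S T2; S → T2 X1; X1 → T2 T2; P → S T2; P → T0 X2; X2 → S Q; Q → T1 T2; Q → T2 P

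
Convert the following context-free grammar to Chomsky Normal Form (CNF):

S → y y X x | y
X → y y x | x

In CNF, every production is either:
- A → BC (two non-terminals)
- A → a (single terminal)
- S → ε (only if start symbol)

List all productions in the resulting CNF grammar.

TY → y; TX → x; S → y; X → x; S → TY X0; X0 → TY X1; X1 → X TX; X → TY X2; X2 → TY TX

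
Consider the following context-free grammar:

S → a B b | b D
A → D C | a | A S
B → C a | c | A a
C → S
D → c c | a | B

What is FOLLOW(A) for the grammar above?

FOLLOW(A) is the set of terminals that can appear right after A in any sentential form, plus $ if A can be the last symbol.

We compute FOLLOW(A) using the standard algorithm.
FOLLOW(S) starts with {$}.
FIRST(A) = {a, b, c}
FIRST(B) = {a, b, c}
FIRST(C) = {a, b}
FIRST(D) = {a, b, c}
FIRST(S) = {a, b}
FOLLOW(A) = {a, b}
FOLLOW(B) = {$, a, b}
FOLLOW(C) = {a, b}
FOLLOW(D) = {$, a, b}
FOLLOW(S) = {$, a, b}
Therefore, FOLLOW(A) = {a, b}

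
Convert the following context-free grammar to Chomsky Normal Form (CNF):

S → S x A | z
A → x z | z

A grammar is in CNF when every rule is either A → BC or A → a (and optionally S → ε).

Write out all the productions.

TX → x; S → z; TZ → z; A → z; S → S X0; X0 → TX A; A → TX TZ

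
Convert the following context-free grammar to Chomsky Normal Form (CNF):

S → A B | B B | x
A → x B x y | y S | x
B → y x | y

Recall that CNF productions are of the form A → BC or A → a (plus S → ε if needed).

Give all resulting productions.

S → x; TX → x; TY → y; A → x; B → y; S → A B; S → B B; A → TX X0; X0 → B X1; X1 → TX TY; A → TY S; B → TY TX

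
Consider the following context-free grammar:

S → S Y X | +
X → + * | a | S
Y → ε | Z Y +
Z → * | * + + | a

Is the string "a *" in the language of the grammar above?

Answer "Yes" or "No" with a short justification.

No - no valid derivation exists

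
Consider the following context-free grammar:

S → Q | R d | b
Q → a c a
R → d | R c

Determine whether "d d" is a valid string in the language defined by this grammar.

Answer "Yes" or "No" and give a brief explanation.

Yes - a valid derivation exists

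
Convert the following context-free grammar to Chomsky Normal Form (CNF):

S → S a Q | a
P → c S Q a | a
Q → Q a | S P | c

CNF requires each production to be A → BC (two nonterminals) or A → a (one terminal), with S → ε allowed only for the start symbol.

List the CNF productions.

TA → a; S → a; TC → c; P → a; Q → c; S → S X0; X0 → TA Q; P → TC X1; X1 → S X2; X2 → Q TA; Q → Q TA; Q → S P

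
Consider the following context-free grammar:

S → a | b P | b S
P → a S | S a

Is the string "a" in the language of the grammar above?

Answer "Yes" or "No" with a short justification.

Yes - a valid derivation exists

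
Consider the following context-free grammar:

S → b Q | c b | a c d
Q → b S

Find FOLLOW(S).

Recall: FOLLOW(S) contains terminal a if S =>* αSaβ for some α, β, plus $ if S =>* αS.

We compute FOLLOW(S) using the standard algorithm.
FOLLOW(S) starts with {$}.
FIRST(Q) = {b}
FIRST(S) = {a, b, c}
FOLLOW(Q) = {$}
FOLLOW(S) = {$}
Therefore, FOLLOW(S) = {$}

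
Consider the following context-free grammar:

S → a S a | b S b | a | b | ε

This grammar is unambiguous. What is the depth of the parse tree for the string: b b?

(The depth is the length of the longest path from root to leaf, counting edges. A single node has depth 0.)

2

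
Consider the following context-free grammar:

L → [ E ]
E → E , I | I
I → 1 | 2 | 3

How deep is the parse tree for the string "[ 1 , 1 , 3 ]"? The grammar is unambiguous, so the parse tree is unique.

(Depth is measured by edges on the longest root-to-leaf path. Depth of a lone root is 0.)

5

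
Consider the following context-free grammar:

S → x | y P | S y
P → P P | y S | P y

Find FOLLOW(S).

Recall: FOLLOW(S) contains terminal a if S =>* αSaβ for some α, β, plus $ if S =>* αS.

We compute FOLLOW(S) using the standard algorithm.
FOLLOW(S) starts with {$}.
FIRST(P) = {y}
FIRST(S) = {x, y}
FOLLOW(P) = {$, y}
FOLLOW(S) = {$, y}
Therefore, FOLLOW(S) = {$, y}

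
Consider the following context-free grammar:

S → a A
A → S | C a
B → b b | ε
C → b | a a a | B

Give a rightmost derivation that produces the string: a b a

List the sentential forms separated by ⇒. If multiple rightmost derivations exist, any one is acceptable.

S ⇒ a A ⇒ a C a ⇒ a b a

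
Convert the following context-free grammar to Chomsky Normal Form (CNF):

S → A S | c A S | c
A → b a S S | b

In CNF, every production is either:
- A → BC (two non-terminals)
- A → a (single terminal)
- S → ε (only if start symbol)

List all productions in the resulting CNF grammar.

TC → c; S → c; TB → b; TA → a; A → b; S → A S; S → TC X0; X0 → A S; A → TB X1; X1 → TA X2; X2 → S S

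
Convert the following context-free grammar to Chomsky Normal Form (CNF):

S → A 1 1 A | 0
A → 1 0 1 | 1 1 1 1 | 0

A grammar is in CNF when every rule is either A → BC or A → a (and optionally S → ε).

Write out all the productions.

T1 → 1; S → 0; T0 → 0; A → 0; S → A X0; X0 → T1 X1; X1 → T1 A; A → T1 X2; X2 → T0 T1; A → T1 X3; X3 → T1 X4; X4 → T1 T1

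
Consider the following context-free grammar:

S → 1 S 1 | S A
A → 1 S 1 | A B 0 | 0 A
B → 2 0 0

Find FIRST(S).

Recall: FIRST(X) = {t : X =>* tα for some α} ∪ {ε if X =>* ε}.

We compute FIRST(S) using the standard algorithm.
FIRST(A) = {0, 1}
FIRST(B) = {2}
FIRST(S) = {1}
Therefore, FIRST(S) = {1}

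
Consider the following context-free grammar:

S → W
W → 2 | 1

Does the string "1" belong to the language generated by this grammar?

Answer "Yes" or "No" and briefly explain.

Yes - a valid derivation exists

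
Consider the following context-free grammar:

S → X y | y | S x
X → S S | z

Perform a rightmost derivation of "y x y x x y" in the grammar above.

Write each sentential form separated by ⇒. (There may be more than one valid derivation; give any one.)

S ⇒ X y ⇒ S S y ⇒ S S x y ⇒ S S x x y ⇒ S y x x y ⇒ S x y x x y ⇒ y x y x x y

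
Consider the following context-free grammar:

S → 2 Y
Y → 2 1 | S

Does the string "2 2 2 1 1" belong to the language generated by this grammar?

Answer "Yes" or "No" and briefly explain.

No - no valid derivation exists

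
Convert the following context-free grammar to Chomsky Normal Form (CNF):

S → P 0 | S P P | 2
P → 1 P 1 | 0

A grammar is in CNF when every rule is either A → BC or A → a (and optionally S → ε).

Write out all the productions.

T0 → 0; S → 2; T1 → 1; P → 0; S → P T0; S → S X0; X0 → P P; P → T1 X1; X1 → P T1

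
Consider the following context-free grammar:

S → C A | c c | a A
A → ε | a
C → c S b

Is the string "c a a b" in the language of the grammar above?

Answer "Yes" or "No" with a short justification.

Yes - a valid derivation exists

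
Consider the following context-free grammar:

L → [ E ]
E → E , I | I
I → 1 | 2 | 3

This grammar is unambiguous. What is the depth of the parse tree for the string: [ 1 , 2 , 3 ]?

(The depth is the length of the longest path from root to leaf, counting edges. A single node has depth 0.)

5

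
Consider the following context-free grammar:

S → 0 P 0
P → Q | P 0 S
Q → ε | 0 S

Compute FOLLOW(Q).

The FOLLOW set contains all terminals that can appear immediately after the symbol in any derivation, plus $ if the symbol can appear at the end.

We compute FOLLOW(Q) using the standard algorithm.
FOLLOW(S) starts with {$}.
FIRST(P) = {0, ε}
FIRST(Q) = {0, ε}
FIRST(S) = {0}
FOLLOW(P) = {0}
FOLLOW(Q) = {0}
FOLLOW(S) = {$, 0}
Therefore, FOLLOW(Q) = {0}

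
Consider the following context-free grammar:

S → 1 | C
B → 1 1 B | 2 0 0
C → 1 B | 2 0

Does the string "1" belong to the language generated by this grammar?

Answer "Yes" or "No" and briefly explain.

Yes - a valid derivation exists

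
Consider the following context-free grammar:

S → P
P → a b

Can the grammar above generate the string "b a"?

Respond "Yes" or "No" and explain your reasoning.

No - no valid derivation exists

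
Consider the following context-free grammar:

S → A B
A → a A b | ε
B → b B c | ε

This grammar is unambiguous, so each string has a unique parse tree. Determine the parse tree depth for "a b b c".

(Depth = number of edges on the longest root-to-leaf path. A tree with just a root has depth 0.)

3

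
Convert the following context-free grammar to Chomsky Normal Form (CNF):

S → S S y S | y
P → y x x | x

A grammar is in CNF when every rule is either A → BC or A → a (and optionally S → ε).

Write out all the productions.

TY → y; S → y; TX → x; P → x; S → S X0; X0 → S X1; X1 → TY S; P → TY X2; X2 → TX TX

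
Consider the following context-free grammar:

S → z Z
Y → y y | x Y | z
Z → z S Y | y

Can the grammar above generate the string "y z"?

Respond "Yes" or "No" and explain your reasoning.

No - no valid derivation exists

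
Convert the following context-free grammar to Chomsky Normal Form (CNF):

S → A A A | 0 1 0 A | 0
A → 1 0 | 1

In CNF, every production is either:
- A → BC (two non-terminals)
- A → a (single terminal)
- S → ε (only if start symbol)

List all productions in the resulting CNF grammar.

T0 → 0; T1 → 1; S → 0; A → 1; S → A X0; X0 → A A; S → T0 X1; X1 → T1 X2; X2 → T0 A; A → T1 T0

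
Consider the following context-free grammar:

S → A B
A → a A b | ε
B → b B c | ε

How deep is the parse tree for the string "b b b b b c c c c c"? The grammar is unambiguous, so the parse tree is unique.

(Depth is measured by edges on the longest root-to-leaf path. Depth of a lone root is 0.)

7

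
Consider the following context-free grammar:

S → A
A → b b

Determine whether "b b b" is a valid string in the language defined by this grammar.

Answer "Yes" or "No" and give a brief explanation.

No - no valid derivation exists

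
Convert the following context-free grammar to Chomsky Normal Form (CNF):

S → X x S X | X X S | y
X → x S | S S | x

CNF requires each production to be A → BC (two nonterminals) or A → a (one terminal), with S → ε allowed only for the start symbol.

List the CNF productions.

TX → x; S → y; X → x; S → X X0; X0 → TX X1; X1 → S X; S → X X2; X2 → X S; X → TX S; X → S S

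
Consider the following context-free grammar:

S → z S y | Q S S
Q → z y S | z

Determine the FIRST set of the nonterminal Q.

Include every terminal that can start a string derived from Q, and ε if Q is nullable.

We compute FIRST(Q) using the standard algorithm.
FIRST(Q) = {z}
FIRST(S) = {z}
Therefore, FIRST(Q) = {z}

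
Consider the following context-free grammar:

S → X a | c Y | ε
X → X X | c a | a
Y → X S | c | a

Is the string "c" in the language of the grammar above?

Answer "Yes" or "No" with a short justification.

No - no valid derivation exists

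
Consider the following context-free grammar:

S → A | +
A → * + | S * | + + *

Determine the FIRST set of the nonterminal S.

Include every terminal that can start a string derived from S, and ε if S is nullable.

We compute FIRST(S) using the standard algorithm.
FIRST(A) = {*, +}
FIRST(S) = {*, +}
Therefore, FIRST(S) = {*, +}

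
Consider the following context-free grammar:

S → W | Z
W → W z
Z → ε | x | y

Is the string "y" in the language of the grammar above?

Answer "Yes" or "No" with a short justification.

Yes - a valid derivation exists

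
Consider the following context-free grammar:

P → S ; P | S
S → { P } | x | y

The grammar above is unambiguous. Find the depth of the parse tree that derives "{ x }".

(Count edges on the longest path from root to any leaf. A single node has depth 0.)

4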